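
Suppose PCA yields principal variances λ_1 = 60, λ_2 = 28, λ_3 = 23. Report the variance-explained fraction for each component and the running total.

Step 1 — total variance = trace(Sigma) = Σ λ_i = 60 + 28 + 23 = 111.

Step 2 — fraction explained by component i = λ_i / Σ λ:
  PC1: 60/111 = 0.5405
  PC2: 28/111 = 0.2523
  PC3: 23/111 = 0.2072

Step 3 — cumulative fraction after k components = (λ_1 + ... + λ_k) / Σ λ:
  k = 1: 60/111 = 0.5405
  k = 2: (60 + 28)/111 = 88/111 = 0.7928
  k = 3: (60 + 28 + 23)/111 = 111/111 = 1

Summary (fraction, with percent):

explained: PC1 0.5405 (54.05%), PC2 0.2523 (25.23%), PC3 0.2072 (20.72%);  cumulative: 0.5405, 0.7928, 1


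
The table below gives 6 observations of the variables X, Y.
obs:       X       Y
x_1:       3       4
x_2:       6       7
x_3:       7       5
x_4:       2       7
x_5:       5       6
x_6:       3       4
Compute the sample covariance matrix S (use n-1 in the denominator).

Step 1 — column means:
  mean(X) = (3 + 6 + 7 + 2 + 5 + 3) / 6 = 26/6 = 4.3333
  mean(Y) = (4 + 7 + 5 + 7 + 6 + 4) / 6 = 33/6 = 5.5

Step 2 — sample covariance S[i,j] = (1/(n-1)) · Σ_k (x_{k,i} - mean_i) · (x_{k,j} - mean_j), with n-1 = 5.
  S[X,X] = ((-1.3333)·(-1.3333) + (1.6667)·(1.6667) + (2.6667)·(2.6667) + (-2.3333)·(-2.3333) + (0.6667)·(0.6667) + (-1.3333)·(-1.3333)) / 5 = 19.3333/5 = 3.8667
  S[X,Y] = ((-1.3333)·(-1.5) + (1.6667)·(1.5) + (2.6667)·(-0.5) + (-2.3333)·(1.5) + (0.6667)·(0.5) + (-1.3333)·(-1.5)) / 5 = 2/5 = 0.4
  S[Y,Y] = ((-1.5)·(-1.5) + (1.5)·(1.5) + (-0.5)·(-0.5) + (1.5)·(1.5) + (0.5)·(0.5) + (-1.5)·(-1.5)) / 5 = 9.5/5 = 1.9

S is symmetric (S[j,i] = S[i,j]). Assembling:

S = [[3.8667, 0.4],
 [0.4, 1.9]]


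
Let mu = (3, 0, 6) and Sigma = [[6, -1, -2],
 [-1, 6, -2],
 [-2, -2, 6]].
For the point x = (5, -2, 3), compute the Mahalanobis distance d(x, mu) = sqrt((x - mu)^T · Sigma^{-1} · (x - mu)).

Step 1 — centre the observation: (x - mu) = (2, -2, -3).

Step 2 — invert Sigma (cofactor / det for 3×3, or solve directly):
  Sigma^{-1} = [[0.2078, 0.0649, 0.0909],
 [0.0649, 0.2078, 0.0909],
 [0.0909, 0.0909, 0.2273]].

Step 3 — form the quadratic (x - mu)^T · Sigma^{-1} · (x - mu):
  Sigma^{-1} · (x - mu) = (0.013, -0.5584, -0.6818).
  (x - mu)^T · [Sigma^{-1} · (x - mu)] = (2)·(0.013) + (-2)·(-0.5584) + (-3)·(-0.6818) = 3.1883.

Step 4 — take square root: d = √(3.1883) ≈ 1.7856.

d(x, mu) = √(3.1883) ≈ 1.7856


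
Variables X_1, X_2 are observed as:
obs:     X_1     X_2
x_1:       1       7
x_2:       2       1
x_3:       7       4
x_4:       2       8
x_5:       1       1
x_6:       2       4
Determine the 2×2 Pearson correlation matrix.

Step 1 — column means:
  mean(X_1) = (1 + 2 + 7 + 2 + 1 + 2) / 6 = 15/6 = 2.5
  mean(X_2) = (7 + 1 + 4 + 8 + 1 + 4) / 6 = 25/6 = 4.1667

Step 2 — sample variances and covariances s[i,j] = (1/(n-1)) · Σ_k (x_{k,i} - mean_i) · (x_{k,j} - mean_j), with n-1 = 5:
  s[X_1,X_1] = ((-1.5)·(-1.5) + (-0.5)·(-0.5) + (4.5)·(4.5) + (-0.5)·(-0.5) + (-1.5)·(-1.5) + (-0.5)·(-0.5)) / 5 = 25.5/5 = 5.1
  s[X_1,X_2] = ((-1.5)·(2.8333) + (-0.5)·(-3.1667) + (4.5)·(-0.1667) + (-0.5)·(3.8333) + (-1.5)·(-3.1667) + (-0.5)·(-0.1667)) / 5 = -0.5/5 = -0.1
  s[X_2,X_2] = ((2.8333)·(2.8333) + (-3.1667)·(-3.1667) + (-0.1667)·(-0.1667) + (3.8333)·(3.8333) + (-3.1667)·(-3.1667) + (-0.1667)·(-0.1667)) / 5 = 42.8333/5 = 8.5667
  Sample standard deviations s_i = √(s[i,i]):
  s(X_1) = √(5.1) = 2.2583
  s(X_2) = √(8.5667) = 2.9269

Step 3 — r_{ij} = s_{ij} / (s_i · s_j):
  r[X_1,X_1] = 1 (diagonal).
  r[X_1,X_2] = -0.1 / (2.2583 · 2.9269) = -0.1 / 6.6098 = -0.0151
  r[X_2,X_2] = 1 (diagonal).

R is symmetric with unit diagonal. Assembling:

R = [[1, -0.0151],
 [-0.0151, 1]]


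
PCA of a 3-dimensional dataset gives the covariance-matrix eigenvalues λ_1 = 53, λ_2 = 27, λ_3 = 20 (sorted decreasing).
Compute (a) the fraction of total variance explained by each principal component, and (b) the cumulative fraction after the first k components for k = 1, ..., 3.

Step 1 — total variance = trace(Sigma) = Σ λ_i = 53 + 27 + 20 = 100.

Step 2 — fraction explained by component i = λ_i / Σ λ:
  PC1: 53/100 = 0.53
  PC2: 27/100 = 0.27
  PC3: 20/100 = 0.2

Step 3 — cumulative fraction after k components = (λ_1 + ... + λ_k) / Σ λ:
  k = 1: 53/100 = 0.53
  k = 2: (53 + 27)/100 = 80/100 = 0.8
  k = 3: (53 + 27 + 20)/100 = 100/100 = 1

Summary (fraction, with percent):

explained: PC1 0.53 (53%), PC2 0.27 (27%), PC3 0.2 (20%);  cumulative: 0.53, 0.8, 1


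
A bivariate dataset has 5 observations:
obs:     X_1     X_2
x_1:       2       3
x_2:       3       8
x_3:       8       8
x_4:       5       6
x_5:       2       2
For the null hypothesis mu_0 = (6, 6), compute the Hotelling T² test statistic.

Step 1 — sample mean vector:
  mean(X_1) = (2 + 3 + 8 + 5 + 2) / 5 = 20/5 = 4
  mean(X_2) = (3 + 8 + 8 + 6 + 2) / 5 = 27/5 = 5.4
  x̄ = (4, 5.4),  deviation x̄ - mu_0 = (4, 5.4) - (6, 6) = (-2, -0.6).

Step 2 — sample covariance matrix, S[i,j] = (1/(n-1)) · Σ_k (x_{k,i} - mean_i) · (x_{k,j} - mean_j), divisor n-1 = 4:
  S[X_1,X_1] = ((-2)·(-2) + (-1)·(-1) + (4)·(4) + (1)·(1) + (-2)·(-2)) / 4 = 26/4 = 6.5
  S[X_1,X_2] = ((-2)·(-2.4) + (-1)·(2.6) + (4)·(2.6) + (1)·(0.6) + (-2)·(-3.4)) / 4 = 20/4 = 5
  S[X_2,X_2] = ((-2.4)·(-2.4) + (2.6)·(2.6) + (2.6)·(2.6) + (0.6)·(0.6) + (-3.4)·(-3.4)) / 4 = 31.2/4 = 7.8
  S = [[6.5, 5],
 [5, 7.8]].

Step 3 — invert S. det(S) = 6.5·7.8 - (5)² = 25.7.
  S^{-1} = (1/det) · [[d, -b], [-b, a]] = [[0.3035, -0.1946],
 [-0.1946, 0.2529]].

Step 4 — quadratic form (x̄ - mu_0)^T · S^{-1} · (x̄ - mu_0):
  S^{-1} · (x̄ - mu_0) = (-0.4903, 0.2374),
  (x̄ - mu_0)^T · [...] = (-2)·(-0.4903) + (-0.6)·(0.2374) = 0.8381.

Step 5 — scale by n: T² = 5 · 0.8381 = 4.1907.

T² ≈ 4.1907


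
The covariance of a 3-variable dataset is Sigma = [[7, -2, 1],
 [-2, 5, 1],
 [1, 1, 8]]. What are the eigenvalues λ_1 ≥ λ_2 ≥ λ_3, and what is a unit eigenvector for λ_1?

Step 1 — characteristic polynomial p(λ) = det(λI - Sigma) = λ³ - tr·λ² + c_1·λ - det, where tr = trace, c_1 = sum of the principal 2×2 minors, det = det(Sigma):
  tr = 7 + 5 + 8 = 20,
  c_1 = (7·5 - (-2)²) + (7·8 - (1)²) + (5·8 - (1)²) = 31 + 55 + 39 = 125,
  det = 7·(5·8 - (1)²) - (-2)·((-2)·8 - (1)·(1)) + (1)·((-2)·(1) - 5·(1)) = 7·(39) - (-2)·(-17) + (1)·(-7) = 232.
  So p(λ) = λ³ - 20λ² + 125λ - 232.
Step 2 — look for an integer root (rational root theorem: any rational root is an integer divisor of 232). Testing λ = 8:
  p(8) = 512 - 1280 + 1000 - 232 = 0  ✓
  Dividing out (λ - 8): p(λ) = (λ - 8)(λ² - 12λ + 29).
Step 3 — remaining eigenvalues from the quadratic λ² - 12λ + 29 = 0:
  Δ = 12² - 4·29 = 144 - 116 = 28,  λ = (12 ± √28)/2 = (12 ± 5.2915)/2 ≈ 8.6458 or 3.3542.
  Sorted: λ_1 = 8.6458,  λ_2 = 8,  λ_3 = 3.3542  (check: sum = 20 = tr ✓).

Step 4 — unit eigenvector for λ_1 ≈ 8.6458: v spans the null space of (Sigma - λ_1 I), whose rows are
  r_1 = (-1.6458, -2, 1),  r_2 = (-2, -3.6458, 1),  r_3 = (1, 1, -0.6458).
  v is orthogonal to every row, so take v ∝ r_1 × r_2 = ((-2)·(1) - (1)·(-3.6458), (1)·(-2) - (-1.6458)·(1), (-1.6458)·(-3.6458) - (-2)·(-2)) ≈ (1.6458, -0.3542, 2).
  Let u = (1.6458, -0.3542, 2).
  ||u|| = √((1.6458)² + (-0.3542)² + (2)²) = √(6.834) ≈ 2.6142,  v_1 = u/||u|| ≈ (0.6295, -0.1355, 0.7651) (||v_1|| = 1).

λ_1 = 8.6458,  λ_2 = 8,  λ_3 = 3.3542;  v_1 ≈ (0.6295, -0.1355, 0.7651)


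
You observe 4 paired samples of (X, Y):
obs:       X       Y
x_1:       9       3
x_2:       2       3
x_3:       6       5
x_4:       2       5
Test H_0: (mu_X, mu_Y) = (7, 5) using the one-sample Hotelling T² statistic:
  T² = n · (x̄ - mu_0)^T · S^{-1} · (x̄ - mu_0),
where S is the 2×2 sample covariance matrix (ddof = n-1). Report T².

Step 1 — sample mean vector:
  mean(X) = (9 + 2 + 6 + 2) / 4 = 19/4 = 4.75
  mean(Y) = (3 + 3 + 5 + 5) / 4 = 16/4 = 4
  x̄ = (4.75, 4),  deviation x̄ - mu_0 = (4.75, 4) - (7, 5) = (-2.25, -1).

Step 2 — sample covariance matrix, S[i,j] = (1/(n-1)) · Σ_k (x_{k,i} - mean_i) · (x_{k,j} - mean_j), divisor n-1 = 3:
  S[X,X] = ((4.25)·(4.25) + (-2.75)·(-2.75) + (1.25)·(1.25) + (-2.75)·(-2.75)) / 3 = 34.75/3 = 11.5833
  S[X,Y] = ((4.25)·(-1) + (-2.75)·(-1) + (1.25)·(1) + (-2.75)·(1)) / 3 = -3/3 = -1
  S[Y,Y] = ((-1)·(-1) + (-1)·(-1) + (1)·(1) + (1)·(1)) / 3 = 4/3 = 1.3333
  S = [[11.5833, -1],
 [-1, 1.3333]].

Step 3 — invert S. det(S) = 11.5833·1.3333 - (-1)² = 14.4444.
  S^{-1} = (1/det) · [[d, -b], [-b, a]] = [[0.0923, 0.0692],
 [0.0692, 0.8019]].

Step 4 — quadratic form (x̄ - mu_0)^T · S^{-1} · (x̄ - mu_0):
  S^{-1} · (x̄ - mu_0) = (-0.2769, -0.9577),
  (x̄ - mu_0)^T · [...] = (-2.25)·(-0.2769) + (-1)·(-0.9577) = 1.5808.

Step 5 — scale by n: T² = 4 · 1.5808 = 6.3231.

T² ≈ 6.3231


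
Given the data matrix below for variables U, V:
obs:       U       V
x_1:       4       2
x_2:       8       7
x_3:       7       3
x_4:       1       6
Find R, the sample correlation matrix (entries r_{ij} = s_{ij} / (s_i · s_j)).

Step 1 — column means:
  mean(U) = (4 + 8 + 7 + 1) / 4 = 20/4 = 5
  mean(V) = (2 + 7 + 3 + 6) / 4 = 18/4 = 4.5

Step 2 — sample variances and covariances s[i,j] = (1/(n-1)) · Σ_k (x_{k,i} - mean_i) · (x_{k,j} - mean_j), with n-1 = 3:
  s[U,U] = ((-1)·(-1) + (3)·(3) + (2)·(2) + (-4)·(-4)) / 3 = 30/3 = 10
  s[U,V] = ((-1)·(-2.5) + (3)·(2.5) + (2)·(-1.5) + (-4)·(1.5)) / 3 = 1/3 = 0.3333
  s[V,V] = ((-2.5)·(-2.5) + (2.5)·(2.5) + (-1.5)·(-1.5) + (1.5)·(1.5)) / 3 = 17/3 = 5.6667
  Sample standard deviations s_i = √(s[i,i]):
  s(U) = √(10) = 3.1623
  s(V) = √(5.6667) = 2.3805

Step 3 — r_{ij} = s_{ij} / (s_i · s_j):
  r[U,U] = 1 (diagonal).
  r[U,V] = 0.3333 / (3.1623 · 2.3805) = 0.3333 / 7.5277 = 0.0443
  r[V,V] = 1 (diagonal).

R is symmetric with unit diagonal. Assembling:

R = [[1, 0.0443],
 [0.0443, 1]]


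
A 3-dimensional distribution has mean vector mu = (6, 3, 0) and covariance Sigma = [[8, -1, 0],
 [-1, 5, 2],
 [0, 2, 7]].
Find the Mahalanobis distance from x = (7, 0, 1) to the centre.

Step 1 — centre the observation: (x - mu) = (1, -3, 1).

Step 2 — invert Sigma (cofactor / det for 3×3, or solve directly):
  Sigma^{-1} = [[0.1286, 0.029, -0.0083],
 [0.029, 0.2324, -0.0664],
 [-0.0083, -0.0664, 0.1618]].

Step 3 — form the quadratic (x - mu)^T · Sigma^{-1} · (x - mu):
  Sigma^{-1} · (x - mu) = (0.0332, -0.7344, 0.3527).
  (x - mu)^T · [Sigma^{-1} · (x - mu)] = (1)·(0.0332) + (-3)·(-0.7344) + (1)·(0.3527) = 2.5892.

Step 4 — take square root: d = √(2.5892) ≈ 1.6091.

d(x, mu) = √(2.5892) ≈ 1.6091


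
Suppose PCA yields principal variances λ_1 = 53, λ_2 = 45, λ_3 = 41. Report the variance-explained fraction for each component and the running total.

Step 1 — total variance = trace(Sigma) = Σ λ_i = 53 + 45 + 41 = 139.

Step 2 — fraction explained by component i = λ_i / Σ λ:
  PC1: 53/139 = 0.3813
  PC2: 45/139 = 0.3237
  PC3: 41/139 = 0.295

Step 3 — cumulative fraction after k components = (λ_1 + ... + λ_k) / Σ λ:
  k = 1: 53/139 = 0.3813
  k = 2: (53 + 45)/139 = 98/139 = 0.705
  k = 3: (53 + 45 + 41)/139 = 139/139 = 1

Summary (fraction, with percent):

explained: PC1 0.3813 (38.13%), PC2 0.3237 (32.37%), PC3 0.295 (29.5%);  cumulative: 0.3813, 0.705, 1


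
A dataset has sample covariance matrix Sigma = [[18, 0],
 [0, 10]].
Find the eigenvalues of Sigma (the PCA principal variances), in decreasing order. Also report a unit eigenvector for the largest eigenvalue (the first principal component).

Step 1 — characteristic polynomial of 2×2 Sigma:
  det(Sigma - λI) = λ² - trace · λ + det = 0.
  trace = 18 + 10 = 28, det = 18·10 - (0)² = 180.
Step 2 — discriminant:
  Δ = trace² - 4·det = 784 - 720 = 64.
Step 3 — eigenvalues:
  λ = (trace ± √Δ)/2 = (28 ± 8)/2,
  λ_1 = 18,  λ_2 = 10.

Step 4 — unit eigenvector for λ_1: Sigma is diagonal, so its eigenvectors are the coordinate axes. λ_1 = 18 is the diagonal entry on the first coordinate axis, hence
  v_1 = (1, 0) (||v_1|| = 1).

λ_1 = 18,  λ_2 = 10;  v_1 ≈ (1, 0)


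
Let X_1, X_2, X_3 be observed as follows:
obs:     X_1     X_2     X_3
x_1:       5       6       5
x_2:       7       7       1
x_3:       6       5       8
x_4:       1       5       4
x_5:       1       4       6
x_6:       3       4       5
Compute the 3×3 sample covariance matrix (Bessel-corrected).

Step 1 — column means:
  mean(X_1) = (5 + 7 + 6 + 1 + 1 + 3) / 6 = 23/6 = 3.8333
  mean(X_2) = (6 + 7 + 5 + 5 + 4 + 4) / 6 = 31/6 = 5.1667
  mean(X_3) = (5 + 1 + 8 + 4 + 6 + 5) / 6 = 29/6 = 4.8333

Step 2 — sample covariance S[i,j] = (1/(n-1)) · Σ_k (x_{k,i} - mean_i) · (x_{k,j} - mean_j), with n-1 = 5.
  S[X_1,X_1] = ((1.1667)·(1.1667) + (3.1667)·(3.1667) + (2.1667)·(2.1667) + (-2.8333)·(-2.8333) + (-2.8333)·(-2.8333) + (-0.8333)·(-0.8333)) / 5 = 32.8333/5 = 6.5667
  S[X_1,X_2] = ((1.1667)·(0.8333) + (3.1667)·(1.8333) + (2.1667)·(-0.1667) + (-2.8333)·(-0.1667) + (-2.8333)·(-1.1667) + (-0.8333)·(-1.1667)) / 5 = 11.1667/5 = 2.2333
  S[X_1,X_3] = ((1.1667)·(0.1667) + (3.1667)·(-3.8333) + (2.1667)·(3.1667) + (-2.8333)·(-0.8333) + (-2.8333)·(1.1667) + (-0.8333)·(0.1667)) / 5 = -6.1667/5 = -1.2333
  S[X_2,X_2] = ((0.8333)·(0.8333) + (1.8333)·(1.8333) + (-0.1667)·(-0.1667) + (-0.1667)·(-0.1667) + (-1.1667)·(-1.1667) + (-1.1667)·(-1.1667)) / 5 = 6.8333/5 = 1.3667
  S[X_2,X_3] = ((0.8333)·(0.1667) + (1.8333)·(-3.8333) + (-0.1667)·(3.1667) + (-0.1667)·(-0.8333) + (-1.1667)·(1.1667) + (-1.1667)·(0.1667)) / 5 = -8.8333/5 = -1.7667
  S[X_3,X_3] = ((0.1667)·(0.1667) + (-3.8333)·(-3.8333) + (3.1667)·(3.1667) + (-0.8333)·(-0.8333) + (1.1667)·(1.1667) + (0.1667)·(0.1667)) / 5 = 26.8333/5 = 5.3667

S is symmetric (S[j,i] = S[i,j]). Assembling:

S = [[6.5667, 2.2333, -1.2333],
 [2.2333, 1.3667, -1.7667],
 [-1.2333, -1.7667, 5.3667]]


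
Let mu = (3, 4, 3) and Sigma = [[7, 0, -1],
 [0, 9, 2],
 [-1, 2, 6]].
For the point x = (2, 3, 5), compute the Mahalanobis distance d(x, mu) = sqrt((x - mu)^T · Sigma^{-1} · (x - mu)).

Step 1 — centre the observation: (x - mu) = (-1, -1, 2).

Step 2 — invert Sigma (cofactor / det for 3×3, or solve directly):
  Sigma^{-1} = [[0.1466, -0.0059, 0.0264],
 [-0.0059, 0.1202, -0.0411],
 [0.0264, -0.0411, 0.1848]].

Step 3 — form the quadratic (x - mu)^T · Sigma^{-1} · (x - mu):
  Sigma^{-1} · (x - mu) = (-0.088, -0.1965, 0.3842).
  (x - mu)^T · [Sigma^{-1} · (x - mu)] = (-1)·(-0.088) + (-1)·(-0.1965) + (2)·(0.3842) = 1.0528.

Step 4 — take square root: d = √(1.0528) ≈ 1.0261.

d(x, mu) = √(1.0528) ≈ 1.0261


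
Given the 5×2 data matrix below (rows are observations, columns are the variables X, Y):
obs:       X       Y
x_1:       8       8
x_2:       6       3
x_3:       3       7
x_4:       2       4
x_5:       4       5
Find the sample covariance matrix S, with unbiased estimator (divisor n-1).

Step 1 — column means:
  mean(X) = (8 + 6 + 3 + 2 + 4) / 5 = 23/5 = 4.6
  mean(Y) = (8 + 3 + 7 + 4 + 5) / 5 = 27/5 = 5.4

Step 2 — sample covariance S[i,j] = (1/(n-1)) · Σ_k (x_{k,i} - mean_i) · (x_{k,j} - mean_j), with n-1 = 4.
  S[X,X] = ((3.4)·(3.4) + (1.4)·(1.4) + (-1.6)·(-1.6) + (-2.6)·(-2.6) + (-0.6)·(-0.6)) / 4 = 23.2/4 = 5.8
  S[X,Y] = ((3.4)·(2.6) + (1.4)·(-2.4) + (-1.6)·(1.6) + (-2.6)·(-1.4) + (-0.6)·(-0.4)) / 4 = 6.8/4 = 1.7
  S[Y,Y] = ((2.6)·(2.6) + (-2.4)·(-2.4) + (1.6)·(1.6) + (-1.4)·(-1.4) + (-0.4)·(-0.4)) / 4 = 17.2/4 = 4.3

S is symmetric (S[j,i] = S[i,j]). Assembling:

S = [[5.8, 1.7],
 [1.7, 4.3]]


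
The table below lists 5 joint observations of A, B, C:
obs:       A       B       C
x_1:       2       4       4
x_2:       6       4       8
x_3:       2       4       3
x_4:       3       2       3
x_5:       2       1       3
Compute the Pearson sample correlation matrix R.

Step 1 — column means:
  mean(A) = (2 + 6 + 2 + 3 + 2) / 5 = 15/5 = 3
  mean(B) = (4 + 4 + 4 + 2 + 1) / 5 = 15/5 = 3
  mean(C) = (4 + 8 + 3 + 3 + 3) / 5 = 21/5 = 4.2

Step 2 — sample variances and covariances s[i,j] = (1/(n-1)) · Σ_k (x_{k,i} - mean_i) · (x_{k,j} - mean_j), with n-1 = 4:
  s[A,A] = ((-1)·(-1) + (3)·(3) + (-1)·(-1) + (0)·(0) + (-1)·(-1)) / 4 = 12/4 = 3
  s[A,B] = ((-1)·(1) + (3)·(1) + (-1)·(1) + (0)·(-1) + (-1)·(-2)) / 4 = 3/4 = 0.75
  s[A,C] = ((-1)·(-0.2) + (3)·(3.8) + (-1)·(-1.2) + (0)·(-1.2) + (-1)·(-1.2)) / 4 = 14/4 = 3.5
  s[B,B] = ((1)·(1) + (1)·(1) + (1)·(1) + (-1)·(-1) + (-2)·(-2)) / 4 = 8/4 = 2
  s[B,C] = ((1)·(-0.2) + (1)·(3.8) + (1)·(-1.2) + (-1)·(-1.2) + (-2)·(-1.2)) / 4 = 6/4 = 1.5
  s[C,C] = ((-0.2)·(-0.2) + (3.8)·(3.8) + (-1.2)·(-1.2) + (-1.2)·(-1.2) + (-1.2)·(-1.2)) / 4 = 18.8/4 = 4.7
  Sample standard deviations s_i = √(s[i,i]):
  s(A) = √(3) = 1.7321
  s(B) = √(2) = 1.4142
  s(C) = √(4.7) = 2.1679

Step 3 — r_{ij} = s_{ij} / (s_i · s_j):
  r[A,A] = 1 (diagonal).
  r[A,B] = 0.75 / (1.7321 · 1.4142) = 0.75 / 2.4495 = 0.3062
  r[A,C] = 3.5 / (1.7321 · 2.1679) = 3.5 / 3.755 = 0.9321
  r[B,B] = 1 (diagonal).
  r[B,C] = 1.5 / (1.4142 · 2.1679) = 1.5 / 3.0659 = 0.4892
  r[C,C] = 1 (diagonal).

R is symmetric with unit diagonal. Assembling:

R = [[1, 0.3062, 0.9321],
 [0.3062, 1, 0.4892],
 [0.9321, 0.4892, 1]]


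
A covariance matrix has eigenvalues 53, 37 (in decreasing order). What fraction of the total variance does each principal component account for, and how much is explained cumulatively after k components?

Step 1 — total variance = trace(Sigma) = Σ λ_i = 53 + 37 = 90.

Step 2 — fraction explained by component i = λ_i / Σ λ:
  PC1: 53/90 = 0.5889
  PC2: 37/90 = 0.4111

Step 3 — cumulative fraction after k components = (λ_1 + ... + λ_k) / Σ λ:
  k = 1: 53/90 = 0.5889
  k = 2: (53 + 37)/90 = 90/90 = 1

Summary (fraction, with percent):

explained: PC1 0.5889 (58.89%), PC2 0.4111 (41.11%);  cumulative: 0.5889, 1


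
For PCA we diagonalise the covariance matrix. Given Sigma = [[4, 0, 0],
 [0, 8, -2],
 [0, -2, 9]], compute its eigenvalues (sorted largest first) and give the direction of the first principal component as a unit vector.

Step 1 — characteristic polynomial p(λ) = det(λI - Sigma) = λ³ - tr·λ² + c_1·λ - det, where tr = trace, c_1 = sum of the principal 2×2 minors, det = det(Sigma):
  tr = 4 + 8 + 9 = 21,
  c_1 = (4·8 - (0)²) + (4·9 - (0)²) + (8·9 - (-2)²) = 32 + 36 + 68 = 136,
  det = 4·(8·9 - (-2)²) - (0)·((0)·9 - (-2)·(0)) + (0)·((0)·(-2) - 8·(0)) = 4·(68) - (0)·(0) + (0)·(0) = 272.
  So p(λ) = λ³ - 21λ² + 136λ - 272.
Step 2 — look for an integer root (rational root theorem: any rational root is an integer divisor of 272). Testing λ = 4:
  p(4) = 64 - 336 + 544 - 272 = 0  ✓
  Dividing out (λ - 4): p(λ) = (λ - 4)(λ² - 17λ + 68).
Step 3 — remaining eigenvalues from the quadratic λ² - 17λ + 68 = 0:
  Δ = 17² - 4·68 = 289 - 272 = 17,  λ = (17 ± √17)/2 = (17 ± 4.1231)/2 ≈ 10.5616 or 6.4384.
  Sorted: λ_1 = 10.5616,  λ_2 = 6.4384,  λ_3 = 4  (check: sum = 21 = tr ✓).

Step 4 — unit eigenvector for λ_1 ≈ 10.5616: v spans the null space of (Sigma - λ_1 I), whose rows are
  r_1 = (-6.5616, 0, 0),  r_2 = (0, -2.5616, -2),  r_3 = (0, -2, -1.5616).
  v is orthogonal to every row, so take v ∝ r_1 × r_2 = ((0)·(-2) - (0)·(-2.5616), (0)·(0) - (-6.5616)·(-2), (-6.5616)·(-2.5616) - (0)·(0)) ≈ (0, -13.1231, 16.8078).
  Rescale (multiply by -1 so the first nonzero entry is positive): u = (0, 13.1231, -16.8078).
  ||u|| = √((0)² + (13.1231)² + (-16.8078)²) = √(454.7168) ≈ 21.3241,  v_1 = u/||u|| ≈ (0, 0.6154, -0.7882) (||v_1|| = 1).

λ_1 = 10.5616,  λ_2 = 6.4384,  λ_3 = 4;  v_1 ≈ (0, 0.6154, -0.7882)


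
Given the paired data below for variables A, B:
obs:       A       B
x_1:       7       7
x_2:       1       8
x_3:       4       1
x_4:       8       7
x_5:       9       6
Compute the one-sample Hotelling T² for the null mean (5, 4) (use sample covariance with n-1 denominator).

Step 1 — sample mean vector:
  mean(A) = (7 + 1 + 4 + 8 + 9) / 5 = 29/5 = 5.8
  mean(B) = (7 + 8 + 1 + 7 + 6) / 5 = 29/5 = 5.8
  x̄ = (5.8, 5.8),  deviation x̄ - mu_0 = (5.8, 5.8) - (5, 4) = (0.8, 1.8).

Step 2 — sample covariance matrix, S[i,j] = (1/(n-1)) · Σ_k (x_{k,i} - mean_i) · (x_{k,j} - mean_j), divisor n-1 = 4:
  S[A,A] = ((1.2)·(1.2) + (-4.8)·(-4.8) + (-1.8)·(-1.8) + (2.2)·(2.2) + (3.2)·(3.2)) / 4 = 42.8/4 = 10.7
  S[A,B] = ((1.2)·(1.2) + (-4.8)·(2.2) + (-1.8)·(-4.8) + (2.2)·(1.2) + (3.2)·(0.2)) / 4 = 2.8/4 = 0.7
  S[B,B] = ((1.2)·(1.2) + (2.2)·(2.2) + (-4.8)·(-4.8) + (1.2)·(1.2) + (0.2)·(0.2)) / 4 = 30.8/4 = 7.7
  S = [[10.7, 0.7],
 [0.7, 7.7]].

Step 3 — invert S. det(S) = 10.7·7.7 - (0.7)² = 81.9.
  S^{-1} = (1/det) · [[d, -b], [-b, a]] = [[0.094, -0.0085],
 [-0.0085, 0.1306]].

Step 4 — quadratic form (x̄ - mu_0)^T · S^{-1} · (x̄ - mu_0):
  S^{-1} · (x̄ - mu_0) = (0.0598, 0.2283),
  (x̄ - mu_0)^T · [...] = (0.8)·(0.0598) + (1.8)·(0.2283) = 0.4589.

Step 5 — scale by n: T² = 5 · 0.4589 = 2.2943.

T² ≈ 2.2943


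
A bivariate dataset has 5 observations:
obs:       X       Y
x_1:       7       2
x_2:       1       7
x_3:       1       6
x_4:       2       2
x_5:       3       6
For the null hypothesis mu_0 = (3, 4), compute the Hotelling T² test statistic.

Step 1 — sample mean vector:
  mean(X) = (7 + 1 + 1 + 2 + 3) / 5 = 14/5 = 2.8
  mean(Y) = (2 + 7 + 6 + 2 + 6) / 5 = 23/5 = 4.6
  x̄ = (2.8, 4.6),  deviation x̄ - mu_0 = (2.8, 4.6) - (3, 4) = (-0.2, 0.6).

Step 2 — sample covariance matrix, S[i,j] = (1/(n-1)) · Σ_k (x_{k,i} - mean_i) · (x_{k,j} - mean_j), divisor n-1 = 4:
  S[X,X] = ((4.2)·(4.2) + (-1.8)·(-1.8) + (-1.8)·(-1.8) + (-0.8)·(-0.8) + (0.2)·(0.2)) / 4 = 24.8/4 = 6.2
  S[X,Y] = ((4.2)·(-2.6) + (-1.8)·(2.4) + (-1.8)·(1.4) + (-0.8)·(-2.6) + (0.2)·(1.4)) / 4 = -15.4/4 = -3.85
  S[Y,Y] = ((-2.6)·(-2.6) + (2.4)·(2.4) + (1.4)·(1.4) + (-2.6)·(-2.6) + (1.4)·(1.4)) / 4 = 23.2/4 = 5.8
  S = [[6.2, -3.85],
 [-3.85, 5.8]].

Step 3 — invert S. det(S) = 6.2·5.8 - (-3.85)² = 21.1375.
  S^{-1} = (1/det) · [[d, -b], [-b, a]] = [[0.2744, 0.1821],
 [0.1821, 0.2933]].

Step 4 — quadratic form (x̄ - mu_0)^T · S^{-1} · (x̄ - mu_0):
  S^{-1} · (x̄ - mu_0) = (0.0544, 0.1396),
  (x̄ - mu_0)^T · [...] = (-0.2)·(0.0544) + (0.6)·(0.1396) = 0.0729.

Step 5 — scale by n: T² = 5 · 0.0729 = 0.3643.

T² ≈ 0.3643


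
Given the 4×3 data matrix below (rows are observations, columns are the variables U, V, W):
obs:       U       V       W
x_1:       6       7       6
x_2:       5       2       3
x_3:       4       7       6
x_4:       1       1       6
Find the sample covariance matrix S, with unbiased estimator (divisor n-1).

Step 1 — column means:
  mean(U) = (6 + 5 + 4 + 1) / 4 = 16/4 = 4
  mean(V) = (7 + 2 + 7 + 1) / 4 = 17/4 = 4.25
  mean(W) = (6 + 3 + 6 + 6) / 4 = 21/4 = 5.25

Step 2 — sample covariance S[i,j] = (1/(n-1)) · Σ_k (x_{k,i} - mean_i) · (x_{k,j} - mean_j), with n-1 = 3.
  S[U,U] = ((2)·(2) + (1)·(1) + (0)·(0) + (-3)·(-3)) / 3 = 14/3 = 4.6667
  S[U,V] = ((2)·(2.75) + (1)·(-2.25) + (0)·(2.75) + (-3)·(-3.25)) / 3 = 13/3 = 4.3333
  S[U,W] = ((2)·(0.75) + (1)·(-2.25) + (0)·(0.75) + (-3)·(0.75)) / 3 = -3/3 = -1
  S[V,V] = ((2.75)·(2.75) + (-2.25)·(-2.25) + (2.75)·(2.75) + (-3.25)·(-3.25)) / 3 = 30.75/3 = 10.25
  S[V,W] = ((2.75)·(0.75) + (-2.25)·(-2.25) + (2.75)·(0.75) + (-3.25)·(0.75)) / 3 = 6.75/3 = 2.25
  S[W,W] = ((0.75)·(0.75) + (-2.25)·(-2.25) + (0.75)·(0.75) + (0.75)·(0.75)) / 3 = 6.75/3 = 2.25

S is symmetric (S[j,i] = S[i,j]). Assembling:

S = [[4.6667, 4.3333, -1],
 [4.3333, 10.25, 2.25],
 [-1, 2.25, 2.25]]


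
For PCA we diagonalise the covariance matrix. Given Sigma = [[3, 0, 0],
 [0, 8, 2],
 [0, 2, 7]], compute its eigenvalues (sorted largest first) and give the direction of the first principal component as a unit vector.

Step 1 — characteristic polynomial p(λ) = det(λI - Sigma) = λ³ - tr·λ² + c_1·λ - det, where tr = trace, c_1 = sum of the principal 2×2 minors, det = det(Sigma):
  tr = 3 + 8 + 7 = 18,
  c_1 = (3·8 - (0)²) + (3·7 - (0)²) + (8·7 - (2)²) = 24 + 21 + 52 = 97,
  det = 3·(8·7 - (2)²) - (0)·((0)·7 - (2)·(0)) + (0)·((0)·(2) - 8·(0)) = 3·(52) - (0)·(0) + (0)·(0) = 156.
  So p(λ) = λ³ - 18λ² + 97λ - 156.
Step 2 — look for an integer root (rational root theorem: any rational root is an integer divisor of 156). Testing λ = 3:
  p(3) = 27 - 162 + 291 - 156 = 0  ✓
  Dividing out (λ - 3): p(λ) = (λ - 3)(λ² - 15λ + 52).
Step 3 — remaining eigenvalues from the quadratic λ² - 15λ + 52 = 0:
  Δ = 15² - 4·52 = 225 - 208 = 17,  λ = (15 ± √17)/2 = (15 ± 4.1231)/2 ≈ 9.5616 or 5.4384.
  Sorted: λ_1 = 9.5616,  λ_2 = 5.4384,  λ_3 = 3  (check: sum = 18 = tr ✓).

Step 4 — unit eigenvector for λ_1 ≈ 9.5616: v spans the null space of (Sigma - λ_1 I), whose rows are
  r_1 = (-6.5616, 0, 0),  r_2 = (0, -1.5616, 2),  r_3 = (0, 2, -2.5616).
  v is orthogonal to every row, so take v ∝ r_1 × r_2 = ((0)·(2) - (0)·(-1.5616), (0)·(0) - (-6.5616)·(2), (-6.5616)·(-1.5616) - (0)·(0)) ≈ (0, 13.1231, 10.2462).
  Let u = (0, 13.1231, 10.2462).
  ||u|| = √((0)² + (13.1231)² + (10.2462)²) = √(277.2007) ≈ 16.6493,  v_1 = u/||u|| ≈ (0, 0.7882, 0.6154) (||v_1|| = 1).

λ_1 = 9.5616,  λ_2 = 5.4384,  λ_3 = 3;  v_1 ≈ (0, 0.7882, 0.6154)


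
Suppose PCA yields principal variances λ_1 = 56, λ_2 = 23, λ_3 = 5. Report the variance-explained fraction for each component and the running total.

Step 1 — total variance = trace(Sigma) = Σ λ_i = 56 + 23 + 5 = 84.

Step 2 — fraction explained by component i = λ_i / Σ λ:
  PC1: 56/84 = 0.6667
  PC2: 23/84 = 0.2738
  PC3: 5/84 = 0.0595

Step 3 — cumulative fraction after k components = (λ_1 + ... + λ_k) / Σ λ:
  k = 1: 56/84 = 0.6667
  k = 2: (56 + 23)/84 = 79/84 = 0.9405
  k = 3: (56 + 23 + 5)/84 = 84/84 = 1

Summary (fraction, with percent):

explained: PC1 0.6667 (66.67%), PC2 0.2738 (27.38%), PC3 0.0595 (5.95%);  cumulative: 0.6667, 0.9405, 1


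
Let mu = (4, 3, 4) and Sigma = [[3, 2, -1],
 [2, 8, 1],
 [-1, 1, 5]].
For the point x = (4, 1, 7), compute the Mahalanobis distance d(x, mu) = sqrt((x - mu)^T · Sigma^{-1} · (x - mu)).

Step 1 — centre the observation: (x - mu) = (0, -2, 3).

Step 2 — invert Sigma (cofactor / det for 3×3, or solve directly):
  Sigma^{-1} = [[0.4588, -0.1294, 0.1176],
 [-0.1294, 0.1647, -0.0588],
 [0.1176, -0.0588, 0.2353]].

Step 3 — form the quadratic (x - mu)^T · Sigma^{-1} · (x - mu):
  Sigma^{-1} · (x - mu) = (0.6118, -0.5059, 0.8235).
  (x - mu)^T · [Sigma^{-1} · (x - mu)] = (0)·(0.6118) + (-2)·(-0.5059) + (3)·(0.8235) = 3.4824.

Step 4 — take square root: d = √(3.4824) ≈ 1.8661.

d(x, mu) = √(3.4824) ≈ 1.8661


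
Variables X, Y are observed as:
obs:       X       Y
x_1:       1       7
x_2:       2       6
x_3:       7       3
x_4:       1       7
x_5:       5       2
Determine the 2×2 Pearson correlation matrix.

Step 1 — column means:
  mean(X) = (1 + 2 + 7 + 1 + 5) / 5 = 16/5 = 3.2
  mean(Y) = (7 + 6 + 3 + 7 + 2) / 5 = 25/5 = 5

Step 2 — sample variances and covariances s[i,j] = (1/(n-1)) · Σ_k (x_{k,i} - mean_i) · (x_{k,j} - mean_j), with n-1 = 4:
  s[X,X] = ((-2.2)·(-2.2) + (-1.2)·(-1.2) + (3.8)·(3.8) + (-2.2)·(-2.2) + (1.8)·(1.8)) / 4 = 28.8/4 = 7.2
  s[X,Y] = ((-2.2)·(2) + (-1.2)·(1) + (3.8)·(-2) + (-2.2)·(2) + (1.8)·(-3)) / 4 = -23/4 = -5.75
  s[Y,Y] = ((2)·(2) + (1)·(1) + (-2)·(-2) + (2)·(2) + (-3)·(-3)) / 4 = 22/4 = 5.5
  Sample standard deviations s_i = √(s[i,i]):
  s(X) = √(7.2) = 2.6833
  s(Y) = √(5.5) = 2.3452

Step 3 — r_{ij} = s_{ij} / (s_i · s_j):
  r[X,X] = 1 (diagonal).
  r[X,Y] = -5.75 / (2.6833 · 2.3452) = -5.75 / 6.2929 = -0.9137
  r[Y,Y] = 1 (diagonal).

R is symmetric with unit diagonal. Assembling:

R = [[1, -0.9137],
 [-0.9137, 1]]


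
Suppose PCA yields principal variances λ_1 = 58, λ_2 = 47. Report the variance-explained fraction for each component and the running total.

Step 1 — total variance = trace(Sigma) = Σ λ_i = 58 + 47 = 105.

Step 2 — fraction explained by component i = λ_i / Σ λ:
  PC1: 58/105 = 0.5524
  PC2: 47/105 = 0.4476

Step 3 — cumulative fraction after k components = (λ_1 + ... + λ_k) / Σ λ:
  k = 1: 58/105 = 0.5524
  k = 2: (58 + 47)/105 = 105/105 = 1

Summary (fraction, with percent):

explained: PC1 0.5524 (55.24%), PC2 0.4476 (44.76%);  cumulative: 0.5524, 1


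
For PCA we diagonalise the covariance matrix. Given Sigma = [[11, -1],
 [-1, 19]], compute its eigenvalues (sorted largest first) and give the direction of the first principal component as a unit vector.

Step 1 — characteristic polynomial of 2×2 Sigma:
  det(Sigma - λI) = λ² - trace · λ + det = 0.
  trace = 11 + 19 = 30, det = 11·19 - (-1)² = 208.
Step 2 — discriminant:
  Δ = trace² - 4·det = 900 - 832 = 68.
Step 3 — eigenvalues:
  λ = (trace ± √Δ)/2 = (30 ± 8.2462)/2,
  λ_1 = 19.1231,  λ_2 = 10.8769.

Step 4 — unit eigenvector for λ_1: solve (Sigma - λ_1 I)v = 0. First row:
  (11 - 19.1231)·v_x + (-1)·v_y = 0, i.e. (-8.1231)·v_x + (-1)·v_y = 0,
  so v ∝ (b, λ_1 - a) = (-1, 8.1231); multiply by -1 so the first entry is positive: u = (1, -8.1231).
  ||u|| = √((1)² + (-8.1231)²) = √(66.9848) ≈ 8.1844,
  v_1 = u/||u|| ≈ (0.1222, -0.9925) (||v_1|| = 1).

λ_1 = 19.1231,  λ_2 = 10.8769;  v_1 ≈ (0.1222, -0.9925)


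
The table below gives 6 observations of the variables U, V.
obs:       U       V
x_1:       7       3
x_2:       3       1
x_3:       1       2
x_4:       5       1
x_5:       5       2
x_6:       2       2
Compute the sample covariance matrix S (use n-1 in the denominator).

Step 1 — column means:
  mean(U) = (7 + 3 + 1 + 5 + 5 + 2) / 6 = 23/6 = 3.8333
  mean(V) = (3 + 1 + 2 + 1 + 2 + 2) / 6 = 11/6 = 1.8333

Step 2 — sample covariance S[i,j] = (1/(n-1)) · Σ_k (x_{k,i} - mean_i) · (x_{k,j} - mean_j), with n-1 = 5.
  S[U,U] = ((3.1667)·(3.1667) + (-0.8333)·(-0.8333) + (-2.8333)·(-2.8333) + (1.1667)·(1.1667) + (1.1667)·(1.1667) + (-1.8333)·(-1.8333)) / 5 = 24.8333/5 = 4.9667
  S[U,V] = ((3.1667)·(1.1667) + (-0.8333)·(-0.8333) + (-2.8333)·(0.1667) + (1.1667)·(-0.8333) + (1.1667)·(0.1667) + (-1.8333)·(0.1667)) / 5 = 2.8333/5 = 0.5667
  S[V,V] = ((1.1667)·(1.1667) + (-0.8333)·(-0.8333) + (0.1667)·(0.1667) + (-0.8333)·(-0.8333) + (0.1667)·(0.1667) + (0.1667)·(0.1667)) / 5 = 2.8333/5 = 0.5667

S is symmetric (S[j,i] = S[i,j]). Assembling:

S = [[4.9667, 0.5667],
 [0.5667, 0.5667]]


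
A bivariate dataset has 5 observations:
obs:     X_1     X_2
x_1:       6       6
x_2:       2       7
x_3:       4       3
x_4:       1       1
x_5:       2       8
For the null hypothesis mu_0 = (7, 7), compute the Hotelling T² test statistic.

Step 1 — sample mean vector:
  mean(X_1) = (6 + 2 + 4 + 1 + 2) / 5 = 15/5 = 3
  mean(X_2) = (6 + 7 + 3 + 1 + 8) / 5 = 25/5 = 5
  x̄ = (3, 5),  deviation x̄ - mu_0 = (3, 5) - (7, 7) = (-4, -2).

Step 2 — sample covariance matrix, S[i,j] = (1/(n-1)) · Σ_k (x_{k,i} - mean_i) · (x_{k,j} - mean_j), divisor n-1 = 4:
  S[X_1,X_1] = ((3)·(3) + (-1)·(-1) + (1)·(1) + (-2)·(-2) + (-1)·(-1)) / 4 = 16/4 = 4
  S[X_1,X_2] = ((3)·(1) + (-1)·(2) + (1)·(-2) + (-2)·(-4) + (-1)·(3)) / 4 = 4/4 = 1
  S[X_2,X_2] = ((1)·(1) + (2)·(2) + (-2)·(-2) + (-4)·(-4) + (3)·(3)) / 4 = 34/4 = 8.5
  S = [[4, 1],
 [1, 8.5]].

Step 3 — invert S. det(S) = 4·8.5 - (1)² = 33.
  S^{-1} = (1/det) · [[d, -b], [-b, a]] = [[0.2576, -0.0303],
 [-0.0303, 0.1212]].

Step 4 — quadratic form (x̄ - mu_0)^T · S^{-1} · (x̄ - mu_0):
  S^{-1} · (x̄ - mu_0) = (-0.9697, -0.1212),
  (x̄ - mu_0)^T · [...] = (-4)·(-0.9697) + (-2)·(-0.1212) = 4.1212.

Step 5 — scale by n: T² = 5 · 4.1212 = 20.6061.

T² ≈ 20.6061


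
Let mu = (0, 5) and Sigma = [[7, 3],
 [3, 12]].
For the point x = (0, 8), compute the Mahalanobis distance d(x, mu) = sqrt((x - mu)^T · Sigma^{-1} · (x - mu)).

Step 1 — centre the observation: (x - mu) = (0, 3).

Step 2 — invert Sigma. det(Sigma) = 7·12 - (3)² = 75.
  Sigma^{-1} = (1/det) · [[d, -b], [-b, a]] = [[0.16, -0.04],
 [-0.04, 0.0933]].

Step 3 — form the quadratic (x - mu)^T · Sigma^{-1} · (x - mu):
  Sigma^{-1} · (x - mu) = (-0.12, 0.28).
  (x - mu)^T · [Sigma^{-1} · (x - mu)] = (0)·(-0.12) + (3)·(0.28) = 0.84.

Step 4 — take square root: d = √(0.84) ≈ 0.9165.

d(x, mu) = √(0.84) ≈ 0.9165


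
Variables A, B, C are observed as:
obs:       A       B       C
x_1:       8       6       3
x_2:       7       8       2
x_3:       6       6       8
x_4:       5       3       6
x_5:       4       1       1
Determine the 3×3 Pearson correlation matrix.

Step 1 — column means:
  mean(A) = (8 + 7 + 6 + 5 + 4) / 5 = 30/5 = 6
  mean(B) = (6 + 8 + 6 + 3 + 1) / 5 = 24/5 = 4.8
  mean(C) = (3 + 2 + 8 + 6 + 1) / 5 = 20/5 = 4

Step 2 — sample variances and covariances s[i,j] = (1/(n-1)) · Σ_k (x_{k,i} - mean_i) · (x_{k,j} - mean_j), with n-1 = 4:
  s[A,A] = ((2)·(2) + (1)·(1) + (0)·(0) + (-1)·(-1) + (-2)·(-2)) / 4 = 10/4 = 2.5
  s[A,B] = ((2)·(1.2) + (1)·(3.2) + (0)·(1.2) + (-1)·(-1.8) + (-2)·(-3.8)) / 4 = 15/4 = 3.75
  s[A,C] = ((2)·(-1) + (1)·(-2) + (0)·(4) + (-1)·(2) + (-2)·(-3)) / 4 = 0/4 = 0
  s[B,B] = ((1.2)·(1.2) + (3.2)·(3.2) + (1.2)·(1.2) + (-1.8)·(-1.8) + (-3.8)·(-3.8)) / 4 = 30.8/4 = 7.7
  s[B,C] = ((1.2)·(-1) + (3.2)·(-2) + (1.2)·(4) + (-1.8)·(2) + (-3.8)·(-3)) / 4 = 5/4 = 1.25
  s[C,C] = ((-1)·(-1) + (-2)·(-2) + (4)·(4) + (2)·(2) + (-3)·(-3)) / 4 = 34/4 = 8.5
  Sample standard deviations s_i = √(s[i,i]):
  s(A) = √(2.5) = 1.5811
  s(B) = √(7.7) = 2.7749
  s(C) = √(8.5) = 2.9155

Step 3 — r_{ij} = s_{ij} / (s_i · s_j):
  r[A,A] = 1 (diagonal).
  r[A,B] = 3.75 / (1.5811 · 2.7749) = 3.75 / 4.3875 = 0.8547
  r[A,C] = 0 / (1.5811 · 2.9155) = 0 / 4.6098 = 0
  r[B,B] = 1 (diagonal).
  r[B,C] = 1.25 / (2.7749 · 2.9155) = 1.25 / 8.0901 = 0.1545
  r[C,C] = 1 (diagonal).

R is symmetric with unit diagonal. Assembling:

R = [[1, 0.8547, 0],
 [0.8547, 1, 0.1545],
 [0, 0.1545, 1]]


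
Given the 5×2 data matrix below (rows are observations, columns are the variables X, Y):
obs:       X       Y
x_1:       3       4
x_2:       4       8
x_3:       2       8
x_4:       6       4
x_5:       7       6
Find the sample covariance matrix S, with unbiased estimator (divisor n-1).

Step 1 — column means:
  mean(X) = (3 + 4 + 2 + 6 + 7) / 5 = 22/5 = 4.4
  mean(Y) = (4 + 8 + 8 + 4 + 6) / 5 = 30/5 = 6

Step 2 — sample covariance S[i,j] = (1/(n-1)) · Σ_k (x_{k,i} - mean_i) · (x_{k,j} - mean_j), with n-1 = 4.
  S[X,X] = ((-1.4)·(-1.4) + (-0.4)·(-0.4) + (-2.4)·(-2.4) + (1.6)·(1.6) + (2.6)·(2.6)) / 4 = 17.2/4 = 4.3
  S[X,Y] = ((-1.4)·(-2) + (-0.4)·(2) + (-2.4)·(2) + (1.6)·(-2) + (2.6)·(0)) / 4 = -6/4 = -1.5
  S[Y,Y] = ((-2)·(-2) + (2)·(2) + (2)·(2) + (-2)·(-2) + (0)·(0)) / 4 = 16/4 = 4

S is symmetric (S[j,i] = S[i,j]). Assembling:

S = [[4.3, -1.5],
 [-1.5, 4]]


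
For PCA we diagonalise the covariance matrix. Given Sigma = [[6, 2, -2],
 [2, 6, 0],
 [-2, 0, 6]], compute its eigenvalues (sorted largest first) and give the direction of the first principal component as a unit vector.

Step 1 — characteristic polynomial p(λ) = det(λI - Sigma) = λ³ - tr·λ² + c_1·λ - det, where tr = trace, c_1 = sum of the principal 2×2 minors, det = det(Sigma):
  tr = 6 + 6 + 6 = 18,
  c_1 = (6·6 - (2)²) + (6·6 - (-2)²) + (6·6 - (0)²) = 32 + 32 + 36 = 100,
  det = 6·(6·6 - (0)²) - (2)·((2)·6 - (0)·(-2)) + (-2)·((2)·(0) - 6·(-2)) = 6·(36) - (2)·(12) + (-2)·(12) = 168.
  So p(λ) = λ³ - 18λ² + 100λ - 168.
Step 2 — look for an integer root (rational root theorem: any rational root is an integer divisor of 168). Testing λ = 6:
  p(6) = 216 - 648 + 600 - 168 = 0  ✓
  Dividing out (λ - 6): p(λ) = (λ - 6)(λ² - 12λ + 28).
Step 3 — remaining eigenvalues from the quadratic λ² - 12λ + 28 = 0:
  Δ = 12² - 4·28 = 144 - 112 = 32,  λ = (12 ± √32)/2 = (12 ± 5.6569)/2 ≈ 8.8284 or 3.1716.
  Sorted: λ_1 = 8.8284,  λ_2 = 6,  λ_3 = 3.1716  (check: sum = 18 = tr ✓).

Step 4 — unit eigenvector for λ_1 ≈ 8.8284: v spans the null space of (Sigma - λ_1 I), whose rows are
  r_1 = (-2.8284, 2, -2),  r_2 = (2, -2.8284, 0),  r_3 = (-2, 0, -2.8284).
  v is orthogonal to every row, so take v ∝ r_1 × r_2 = ((2)·(0) - (-2)·(-2.8284), (-2)·(2) - (-2.8284)·(0), (-2.8284)·(-2.8284) - (2)·(2)) ≈ (-5.6569, -4, 4).
  Rescale (multiply by -1 so the first nonzero entry is positive): u = (5.6569, 4, -4).
  ||u|| = √((5.6569)² + (4)² + (-4)²) = √(64) ≈ 8,  v_1 = u/||u|| ≈ (0.7071, 0.5, -0.5) (||v_1|| = 1).

λ_1 = 8.8284,  λ_2 = 6,  λ_3 = 3.1716;  v_1 ≈ (0.7071, 0.5, -0.5)


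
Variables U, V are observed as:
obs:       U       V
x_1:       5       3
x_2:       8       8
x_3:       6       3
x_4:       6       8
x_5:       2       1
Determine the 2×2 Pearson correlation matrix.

Step 1 — column means:
  mean(U) = (5 + 8 + 6 + 6 + 2) / 5 = 27/5 = 5.4
  mean(V) = (3 + 8 + 3 + 8 + 1) / 5 = 23/5 = 4.6

Step 2 — sample variances and covariances s[i,j] = (1/(n-1)) · Σ_k (x_{k,i} - mean_i) · (x_{k,j} - mean_j), with n-1 = 4:
  s[U,U] = ((-0.4)·(-0.4) + (2.6)·(2.6) + (0.6)·(0.6) + (0.6)·(0.6) + (-3.4)·(-3.4)) / 4 = 19.2/4 = 4.8
  s[U,V] = ((-0.4)·(-1.6) + (2.6)·(3.4) + (0.6)·(-1.6) + (0.6)·(3.4) + (-3.4)·(-3.6)) / 4 = 22.8/4 = 5.7
  s[V,V] = ((-1.6)·(-1.6) + (3.4)·(3.4) + (-1.6)·(-1.6) + (3.4)·(3.4) + (-3.6)·(-3.6)) / 4 = 41.2/4 = 10.3
  Sample standard deviations s_i = √(s[i,i]):
  s(U) = √(4.8) = 2.1909
  s(V) = √(10.3) = 3.2094

Step 3 — r_{ij} = s_{ij} / (s_i · s_j):
  r[U,U] = 1 (diagonal).
  r[U,V] = 5.7 / (2.1909 · 3.2094) = 5.7 / 7.0314 = 0.8107
  r[V,V] = 1 (diagonal).

R is symmetric with unit diagonal. Assembling:

R = [[1, 0.8107],
 [0.8107, 1]]


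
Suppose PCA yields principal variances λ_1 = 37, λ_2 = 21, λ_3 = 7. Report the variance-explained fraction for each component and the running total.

Step 1 — total variance = trace(Sigma) = Σ λ_i = 37 + 21 + 7 = 65.

Step 2 — fraction explained by component i = λ_i / Σ λ:
  PC1: 37/65 = 0.5692
  PC2: 21/65 = 0.3231
  PC3: 7/65 = 0.1077

Step 3 — cumulative fraction after k components = (λ_1 + ... + λ_k) / Σ λ:
  k = 1: 37/65 = 0.5692
  k = 2: (37 + 21)/65 = 58/65 = 0.8923
  k = 3: (37 + 21 + 7)/65 = 65/65 = 1

Summary (fraction, with percent):

explained: PC1 0.5692 (56.92%), PC2 0.3231 (32.31%), PC3 0.1077 (10.77%);  cumulative: 0.5692, 0.8923, 1


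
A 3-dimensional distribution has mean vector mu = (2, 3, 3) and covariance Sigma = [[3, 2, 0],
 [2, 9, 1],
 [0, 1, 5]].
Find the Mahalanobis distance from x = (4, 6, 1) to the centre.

Step 1 — centre the observation: (x - mu) = (2, 3, -2).

Step 2 — invert Sigma (cofactor / det for 3×3, or solve directly):
  Sigma^{-1} = [[0.3929, -0.0893, 0.0179],
 [-0.0893, 0.1339, -0.0268],
 [0.0179, -0.0268, 0.2054]].

Step 3 — form the quadratic (x - mu)^T · Sigma^{-1} · (x - mu):
  Sigma^{-1} · (x - mu) = (0.4821, 0.2768, -0.4554).
  (x - mu)^T · [Sigma^{-1} · (x - mu)] = (2)·(0.4821) + (3)·(0.2768) + (-2)·(-0.4554) = 2.7054.

Step 4 — take square root: d = √(2.7054) ≈ 1.6448.

d(x, mu) = √(2.7054) ≈ 1.6448


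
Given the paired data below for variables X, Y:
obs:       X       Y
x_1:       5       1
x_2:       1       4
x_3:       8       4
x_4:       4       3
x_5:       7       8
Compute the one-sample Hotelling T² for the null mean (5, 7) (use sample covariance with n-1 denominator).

Step 1 — sample mean vector:
  mean(X) = (5 + 1 + 8 + 4 + 7) / 5 = 25/5 = 5
  mean(Y) = (1 + 4 + 4 + 3 + 8) / 5 = 20/5 = 4
  x̄ = (5, 4),  deviation x̄ - mu_0 = (5, 4) - (5, 7) = (0, -3).

Step 2 — sample covariance matrix, S[i,j] = (1/(n-1)) · Σ_k (x_{k,i} - mean_i) · (x_{k,j} - mean_j), divisor n-1 = 4:
  S[X,X] = ((0)·(0) + (-4)·(-4) + (3)·(3) + (-1)·(-1) + (2)·(2)) / 4 = 30/4 = 7.5
  S[X,Y] = ((0)·(-3) + (-4)·(0) + (3)·(0) + (-1)·(-1) + (2)·(4)) / 4 = 9/4 = 2.25
  S[Y,Y] = ((-3)·(-3) + (0)·(0) + (0)·(0) + (-1)·(-1) + (4)·(4)) / 4 = 26/4 = 6.5
  S = [[7.5, 2.25],
 [2.25, 6.5]].

Step 3 — invert S. det(S) = 7.5·6.5 - (2.25)² = 43.6875.
  S^{-1} = (1/det) · [[d, -b], [-b, a]] = [[0.1488, -0.0515],
 [-0.0515, 0.1717]].

Step 4 — quadratic form (x̄ - mu_0)^T · S^{-1} · (x̄ - mu_0):
  S^{-1} · (x̄ - mu_0) = (0.1545, -0.515),
  (x̄ - mu_0)^T · [...] = (0)·(0.1545) + (-3)·(-0.515) = 1.5451.

Step 5 — scale by n: T² = 5 · 1.5451 = 7.7253.

T² ≈ 7.7253
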